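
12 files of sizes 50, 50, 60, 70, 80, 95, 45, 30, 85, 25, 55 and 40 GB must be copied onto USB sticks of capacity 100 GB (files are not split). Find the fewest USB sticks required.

8

Total = 95 + 85 + 80 + 70 + 60 + 55 + 50 + 50 + 45 + 40 + 30 + 25 = 685 GB.
Lower bound: ⌈685/100⌉ = 7 USB sticks.
A packing using 8 USB sticks:
  USB stick 1: 95 = 95
  USB stick 2: 85 = 85
  USB stick 3: 80 = 80
  USB stick 4: 70 + 30 = 100
  USB stick 5: 60 + 40 = 100
  USB stick 6: 55 + 45 = 100
  USB stick 7: 50 + 50 = 100
  USB stick 8: 25 = 25
No arrangement into 7 USB sticks stays within capacity, so 8 is optimal.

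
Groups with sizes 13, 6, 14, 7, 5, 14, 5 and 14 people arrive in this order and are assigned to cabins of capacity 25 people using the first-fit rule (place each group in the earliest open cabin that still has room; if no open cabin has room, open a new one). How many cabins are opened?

  13 → cabin 1 (new)  [load 13/25]
  6 → cabin 1  [load 19/25]
  14 → cabin 2 (new)  [load 14/25]
  7 → cabin 2  [load 21/25]
  5 → cabin 1  [load 24/25]
  14 → cabin 3 (new)  [load 14/25]
  5 → cabin 3  [load 19/25]
  14 → cabin 4 (new)  [load 14/25]
4 cabins opened.

4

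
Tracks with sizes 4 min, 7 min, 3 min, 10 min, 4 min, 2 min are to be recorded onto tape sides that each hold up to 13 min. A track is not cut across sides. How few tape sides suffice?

3

Total = 10 + 7 + 4 + 4 + 3 + 2 = 30 min.
Lower bound: ⌈30/13⌉ = 3 tape sides.
A packing using 3 tape sides:
  side 1: 10 + 3 = 13
  side 2: 7 + 4 + 2 = 13
  side 3: 4 = 4
This matches the lower bound, so 3 is optimal.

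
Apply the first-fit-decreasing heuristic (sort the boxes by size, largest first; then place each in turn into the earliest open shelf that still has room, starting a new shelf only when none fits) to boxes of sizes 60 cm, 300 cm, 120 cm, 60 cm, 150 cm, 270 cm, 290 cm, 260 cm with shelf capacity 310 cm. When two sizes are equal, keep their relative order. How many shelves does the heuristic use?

6

Sorted descending: 300, 290, 270, 260, 150, 120, 60, 60.
  300 → shelf 1 (new)  [load 300/310]
  290 → shelf 2 (new)  [load 290/310]
  270 → shelf 3 (new)  [load 270/310]
  260 → shelf 4 (new)  [load 260/310]
  150 → shelf 5 (new)  [load 150/310]
  120 → shelf 5  [load 270/310]
  60 → shelf 6 (new)  [load 60/310]
  60 → shelf 6  [load 120/310]
6 shelves opened.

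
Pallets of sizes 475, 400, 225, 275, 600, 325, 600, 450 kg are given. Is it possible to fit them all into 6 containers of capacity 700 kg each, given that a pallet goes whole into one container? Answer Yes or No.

Yes

A valid assignment using 6 containers:
  container 1: 600 = 600
  container 2: 600 = 600
  container 3: 475 + 225 = 700
  container 4: 450 = 450
  container 5: 400 + 275 = 675
  container 6: 325 = 325
Every load is within 700 kg, so 6 containers suffice.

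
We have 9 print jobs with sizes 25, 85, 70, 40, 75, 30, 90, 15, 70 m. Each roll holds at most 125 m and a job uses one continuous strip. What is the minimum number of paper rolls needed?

5

Total = 90 + 85 + 75 + 70 + 70 + 40 + 30 + 25 + 15 = 500 m.
Lower bound: ⌈500/125⌉ = 4 paper rolls.
Also, 5 print jobs each exceed 125/2 m, and no two of those can share a roll, so at least 5 paper rolls are needed.
A packing using 5 paper rolls:
  roll 1: 90 + 30 = 120
  roll 2: 85 + 40 = 125
  roll 3: 75 + 25 + 15 = 115
  roll 4: 70 = 70
  roll 5: 70 = 70
This matches the lower bound, so 5 is optimal.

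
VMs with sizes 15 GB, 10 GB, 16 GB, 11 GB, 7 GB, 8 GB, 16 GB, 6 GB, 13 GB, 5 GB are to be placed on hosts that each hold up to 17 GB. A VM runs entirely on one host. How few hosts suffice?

Total = 16 + 16 + 15 + 13 + 11 + 10 + 8 + 7 + 6 + 5 = 107 GB.
Lower bound: ⌈107/17⌉ = 7 hosts.
A packing using 7 hosts:
  host 1: 16 = 16
  host 2: 16 = 16
  host 3: 15 = 15
  host 4: 13 = 13
  host 5: 11 + 6 = 17
  host 6: 10 + 7 = 17
  host 7: 8 + 5 = 13
This matches the lower bound, so 7 is optimal.

7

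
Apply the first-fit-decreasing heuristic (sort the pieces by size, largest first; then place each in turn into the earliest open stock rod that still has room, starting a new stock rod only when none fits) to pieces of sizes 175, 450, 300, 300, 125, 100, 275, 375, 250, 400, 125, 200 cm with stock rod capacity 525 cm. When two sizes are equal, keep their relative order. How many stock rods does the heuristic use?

7

Sorted descending: 450, 400, 375, 300, 300, 275, 250, 200, 175, 125, 125, 100.
  450 → stock rod 1 (new)  [load 450/525]
  400 → stock rod 2 (new)  [load 400/525]
  375 → stock rod 3 (new)  [load 375/525]
  300 → stock rod 4 (new)  [load 300/525]
  300 → stock rod 5 (new)  [load 300/525]
  275 → stock rod 6 (new)  [load 275/525]
  250 → stock rod 6  [load 525/525]
  200 → stock rod 4  [load 500/525]
  175 → stock rod 5  [load 475/525]
  125 → stock rod 2  [load 525/525]
  125 → stock rod 3  [load 500/525]
  100 → stock rod 7 (new)  [load 100/525]
7 stock rods opened.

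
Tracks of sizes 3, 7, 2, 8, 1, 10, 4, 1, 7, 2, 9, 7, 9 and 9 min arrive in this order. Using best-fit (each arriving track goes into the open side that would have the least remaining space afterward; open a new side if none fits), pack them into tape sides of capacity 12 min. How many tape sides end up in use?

  3 → side 1 (new)  [load 3/12]
  7 → side 1  [load 10/12]
  2 → side 1  [load 12/12]
  8 → side 2 (new)  [load 8/12]
  1 → side 2  [load 9/12]
  10 → side 3 (new)  [load 10/12]
  4 → side 4 (new)  [load 4/12]
  1 → side 3  [load 11/12]
  7 → side 4  [load 11/12]
  2 → side 2  [load 11/12]
  9 → side 5 (new)  [load 9/12]
  7 → side 6 (new)  [load 7/12]
  9 → side 7 (new)  [load 9/12]
  9 → side 8 (new)  [load 9/12]
8 tape sides opened.

8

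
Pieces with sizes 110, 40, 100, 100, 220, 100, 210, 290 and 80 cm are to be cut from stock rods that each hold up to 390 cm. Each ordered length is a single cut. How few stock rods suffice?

Total = 290 + 220 + 210 + 110 + 100 + 100 + 100 + 80 + 40 = 1250 cm.
Lower bound: ⌈1250/390⌉ = 4 stock rods.
A packing using 4 stock rods:
  stock rod 1: 290 + 100 = 390
  stock rod 2: 220 + 110 + 40 = 370
  stock rod 3: 210 + 100 + 80 = 390
  stock rod 4: 100 = 100
This matches the lower bound, so 4 is optimal.

4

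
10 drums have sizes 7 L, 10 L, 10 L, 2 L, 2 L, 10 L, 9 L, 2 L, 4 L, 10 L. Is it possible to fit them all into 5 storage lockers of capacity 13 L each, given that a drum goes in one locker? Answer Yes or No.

No

Total = 66 L; ⌈66/13⌉ = 6.
At least 6 storage lockers are required, but only 5 are allowed.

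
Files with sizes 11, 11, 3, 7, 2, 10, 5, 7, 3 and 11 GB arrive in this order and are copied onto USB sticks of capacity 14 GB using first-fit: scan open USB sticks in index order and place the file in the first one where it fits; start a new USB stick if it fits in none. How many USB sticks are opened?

  11 → USB stick 1 (new)  [load 11/14]
  11 → USB stick 2 (new)  [load 11/14]
  3 → USB stick 1  [load 14/14]
  7 → USB stick 3 (new)  [load 7/14]
  2 → USB stick 2  [load 13/14]
  10 → USB stick 4 (new)  [load 10/14]
  5 → USB stick 3  [load 12/14]
  7 → USB stick 5 (new)  [load 7/14]
  3 → USB stick 4  [load 13/14]
  11 → USB stick 6 (new)  [load 11/14]
6 USB sticks opened.

6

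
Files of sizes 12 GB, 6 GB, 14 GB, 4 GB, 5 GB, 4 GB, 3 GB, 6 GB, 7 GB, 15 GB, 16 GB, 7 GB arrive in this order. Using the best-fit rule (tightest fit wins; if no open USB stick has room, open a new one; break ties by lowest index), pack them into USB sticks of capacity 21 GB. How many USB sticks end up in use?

6

  12 → USB stick 1 (new)  [load 12/21]
  6 → USB stick 1  [load 18/21]
  14 → USB stick 2 (new)  [load 14/21]
  4 → USB stick 2  [load 18/21]
  5 → USB stick 3 (new)  [load 5/21]
  4 → USB stick 3  [load 9/21]
  3 → USB stick 1  [load 21/21]
  6 → USB stick 3  [load 15/21]
  7 → USB stick 4 (new)  [load 7/21]
  15 → USB stick 5 (new)  [load 15/21]
  16 → USB stick 6 (new)  [load 16/21]
  7 → USB stick 4  [load 14/21]
6 USB sticks opened.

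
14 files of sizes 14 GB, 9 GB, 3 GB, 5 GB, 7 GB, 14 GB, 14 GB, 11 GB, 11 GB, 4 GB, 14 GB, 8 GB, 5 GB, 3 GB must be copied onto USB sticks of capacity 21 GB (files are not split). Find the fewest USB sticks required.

7

Total = 14 + 14 + 14 + 14 + 11 + 11 + 9 + 8 + 7 + 5 + 5 + 4 + 3 + 3 = 122 GB.
Lower bound: ⌈122/21⌉ = 6 USB sticks.
A packing using 7 USB sticks:
  USB stick 1: 14 + 7 = 21
  USB stick 2: 14 + 5 = 19
  USB stick 3: 14 + 5 = 19
  USB stick 4: 14 + 4 + 3 = 21
  USB stick 5: 11 + 9 = 20
  USB stick 6: 11 + 8 = 19
  USB stick 7: 3 = 3
No arrangement into 6 USB sticks stays within capacity, so 7 is optimal.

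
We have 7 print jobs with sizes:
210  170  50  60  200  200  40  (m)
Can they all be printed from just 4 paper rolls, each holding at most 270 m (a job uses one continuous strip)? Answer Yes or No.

Yes

A valid assignment using 4 paper rolls:
  roll 1: 210 + 60 = 270
  roll 2: 200 + 50 = 250
  roll 3: 200 + 40 = 240
  roll 4: 170 = 170
Every load is within 270 m, so 4 paper rolls suffice.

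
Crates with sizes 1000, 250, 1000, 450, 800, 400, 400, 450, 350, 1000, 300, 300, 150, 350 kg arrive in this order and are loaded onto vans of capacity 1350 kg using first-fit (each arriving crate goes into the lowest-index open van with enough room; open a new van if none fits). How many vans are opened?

  1000 → van 1 (new)  [load 1000/1350]
  250 → van 1  [load 1250/1350]
  1000 → van 2 (new)  [load 1000/1350]
  450 → van 3 (new)  [load 450/1350]
  800 → van 3  [load 1250/1350]
  400 → van 4 (new)  [load 400/1350]
  400 → van 4  [load 800/1350]
  450 → van 4  [load 1250/1350]
  350 → van 2  [load 1350/1350]
  1000 → van 5 (new)  [load 1000/1350]
  300 → van 5  [load 1300/1350]
  300 → van 6 (new)  [load 300/1350]
  150 → van 6  [load 450/1350]
  350 → van 6  [load 800/1350]
6 vans opened.

6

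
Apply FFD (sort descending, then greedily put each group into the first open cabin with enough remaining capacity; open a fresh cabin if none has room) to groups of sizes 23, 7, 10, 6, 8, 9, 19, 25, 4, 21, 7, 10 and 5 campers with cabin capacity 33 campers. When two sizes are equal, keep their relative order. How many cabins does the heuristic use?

5

Sorted descending: 25, 23, 21, 19, 10, 10, 9, 8, 7, 7, 6, 5, 4.
  25 → cabin 1 (new)  [load 25/33]
  23 → cabin 2 (new)  [load 23/33]
  21 → cabin 3 (new)  [load 21/33]
  19 → cabin 4 (new)  [load 19/33]
  10 → cabin 2  [load 33/33]
  10 → cabin 3  [load 31/33]
  9 → cabin 4  [load 28/33]
  8 → cabin 1  [load 33/33]
  7 → cabin 5 (new)  [load 7/33]
  7 → cabin 5  [load 14/33]
  6 → cabin 5  [load 20/33]
  5 → cabin 4  [load 33/33]
  4 → cabin 5  [load 24/33]
5 cabins opened.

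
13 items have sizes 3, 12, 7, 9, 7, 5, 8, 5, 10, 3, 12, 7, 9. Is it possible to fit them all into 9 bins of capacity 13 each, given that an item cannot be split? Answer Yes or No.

Yes

A valid assignment using 9 bins:
  bin 1: 12 = 12
  bin 2: 12 = 12
  bin 3: 10 + 3 = 13
  bin 4: 9 + 3 = 12
  bin 5: 9 = 9
  bin 6: 8 + 5 = 13
  bin 7: 7 + 5 = 12
  bin 8: 7 = 7
  bin 9: 7 = 7
Every load is within 13, so 9 bins suffice.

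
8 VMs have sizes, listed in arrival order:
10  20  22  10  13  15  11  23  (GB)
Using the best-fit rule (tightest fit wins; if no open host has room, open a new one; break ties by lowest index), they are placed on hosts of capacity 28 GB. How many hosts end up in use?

  10 → host 1 (new)  [load 10/28]
  20 → host 2 (new)  [load 20/28]
  22 → host 3 (new)  [load 22/28]
  10 → host 1  [load 20/28]
  13 → host 4 (new)  [load 13/28]
  15 → host 4  [load 28/28]
  11 → host 5 (new)  [load 11/28]
  23 → host 6 (new)  [load 23/28]
6 hosts opened.

6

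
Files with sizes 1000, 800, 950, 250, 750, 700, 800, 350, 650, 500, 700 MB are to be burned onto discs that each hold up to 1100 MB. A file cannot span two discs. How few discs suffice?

Total = 1000 + 950 + 800 + 800 + 750 + 700 + 700 + 650 + 500 + 350 + 250 = 7450 MB.
Lower bound: ⌈7450/1100⌉ = 7 discs.
Also, 8 files each exceed 550 MB, and no two of those can share a disc, so at least 8 discs are needed.
A packing using 9 discs:
  disc 1: 1000 = 1000
  disc 2: 950 = 950
  disc 3: 800 + 250 = 1050
  disc 4: 800 = 800
  disc 5: 750 + 350 = 1100
  disc 6: 700 = 700
  disc 7: 700 = 700
  disc 8: 650 = 650
  disc 9: 500 = 500
No arrangement into 8 discs stays within capacity, so 9 is optimal.

9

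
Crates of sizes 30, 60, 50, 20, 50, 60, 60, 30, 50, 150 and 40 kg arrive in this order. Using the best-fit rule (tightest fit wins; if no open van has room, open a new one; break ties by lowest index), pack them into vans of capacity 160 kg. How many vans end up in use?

4

  30 → van 1 (new)  [load 30/160]
  60 → van 1  [load 90/160]
  50 → van 1  [load 140/160]
  20 → van 1  [load 160/160]
  50 → van 2 (new)  [load 50/160]
  60 → van 2  [load 110/160]
  60 → van 3 (new)  [load 60/160]
  30 → van 2  [load 140/160]
  50 → van 3  [load 110/160]
  150 → van 4 (new)  [load 150/160]
  40 → van 3  [load 150/160]
4 vans opened.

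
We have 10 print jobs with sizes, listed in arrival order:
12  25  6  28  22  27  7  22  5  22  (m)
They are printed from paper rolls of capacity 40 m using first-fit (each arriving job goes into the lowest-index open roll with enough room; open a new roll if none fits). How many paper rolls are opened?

  12 → roll 1 (new)  [load 12/40]
  25 → roll 1  [load 37/40]
  6 → roll 2 (new)  [load 6/40]
  28 → roll 2  [load 34/40]
  22 → roll 3 (new)  [load 22/40]
  27 → roll 4 (new)  [load 27/40]
  7 → roll 3  [load 29/40]
  22 → roll 5 (new)  [load 22/40]
  5 → roll 2  [load 39/40]
  22 → roll 6 (new)  [load 22/40]
6 paper rolls opened.

6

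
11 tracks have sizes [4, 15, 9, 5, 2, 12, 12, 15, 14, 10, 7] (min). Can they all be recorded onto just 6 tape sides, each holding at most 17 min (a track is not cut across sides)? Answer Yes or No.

No

Total = 105 min; ⌈105/17⌉ = 7.
At least 7 tape sides are required, but only 6 are allowed.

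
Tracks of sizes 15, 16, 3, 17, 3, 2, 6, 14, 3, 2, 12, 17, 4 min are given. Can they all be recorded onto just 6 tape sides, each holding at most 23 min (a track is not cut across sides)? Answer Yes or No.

Yes

A valid assignment using 6 tape sides:
  side 1: 17 + 6 = 23
  side 2: 17 + 4 + 2 = 23
  side 3: 16 + 3 + 3 = 22
  side 4: 15 + 3 + 2 = 20
  side 5: 14 = 14
  side 6: 12 = 12
Every load is within 23 min, so 6 tape sides suffice.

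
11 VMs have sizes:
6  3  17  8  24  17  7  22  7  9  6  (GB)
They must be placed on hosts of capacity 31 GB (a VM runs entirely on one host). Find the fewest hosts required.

5

Total = 24 + 22 + 17 + 17 + 9 + 8 + 7 + 7 + 6 + 6 + 3 = 126 GB.
Lower bound: ⌈126/31⌉ = 5 hosts.
A packing using 5 hosts:
  host 1: 24 + 7 = 31
  host 2: 22 + 9 = 31
  host 3: 17 + 8 + 6 = 31
  host 4: 17 + 7 + 6 = 30
  host 5: 3 = 3
This matches the lower bound, so 5 is optimal.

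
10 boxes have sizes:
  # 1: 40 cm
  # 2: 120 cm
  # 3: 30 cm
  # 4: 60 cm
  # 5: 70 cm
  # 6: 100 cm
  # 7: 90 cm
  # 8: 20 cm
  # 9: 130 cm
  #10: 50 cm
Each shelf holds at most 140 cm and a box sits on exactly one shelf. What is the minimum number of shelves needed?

Total = 130 + 120 + 100 + 90 + 70 + 60 + 50 + 40 + 30 + 20 = 710 cm.
Lower bound: ⌈710/140⌉ = 6 shelves.
A packing using 6 shelves:
  shelf 1: 130 = 130
  shelf 2: 120 + 20 = 140
  shelf 3: 100 + 40 = 140
  shelf 4: 90 + 50 = 140
  shelf 5: 70 + 60 = 130
  shelf 6: 30 = 30
This matches the lower bound, so 6 is optimal.

6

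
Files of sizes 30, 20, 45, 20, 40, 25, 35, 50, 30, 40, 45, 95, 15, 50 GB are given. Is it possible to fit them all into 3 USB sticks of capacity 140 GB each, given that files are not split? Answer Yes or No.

No

Total = 540 GB; ⌈540/140⌉ = 4.
At least 4 USB sticks are required, but only 3 are allowed.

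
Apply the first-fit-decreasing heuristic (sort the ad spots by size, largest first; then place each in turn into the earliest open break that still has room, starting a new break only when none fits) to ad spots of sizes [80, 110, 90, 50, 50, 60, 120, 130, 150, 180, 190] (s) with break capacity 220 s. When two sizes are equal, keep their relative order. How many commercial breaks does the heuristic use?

6

Sorted descending: 190, 180, 150, 130, 120, 110, 90, 80, 60, 50, 50.
  190 → break 1 (new)  [load 190/220]
  180 → break 2 (new)  [load 180/220]
  150 → break 3 (new)  [load 150/220]
  130 → break 4 (new)  [load 130/220]
  120 → break 5 (new)  [load 120/220]
  110 → break 6 (new)  [load 110/220]
  90 → break 4  [load 220/220]
  80 → break 5  [load 200/220]
  60 → break 3  [load 210/220]
  50 → break 6  [load 160/220]
  50 → break 6  [load 210/220]
6 commercial breaks opened.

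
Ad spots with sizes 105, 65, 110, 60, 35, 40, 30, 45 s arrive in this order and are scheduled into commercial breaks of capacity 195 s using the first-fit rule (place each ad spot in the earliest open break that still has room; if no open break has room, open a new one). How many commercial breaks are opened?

3

  105 → break 1 (new)  [load 105/195]
  65 → break 1  [load 170/195]
  110 → break 2 (new)  [load 110/195]
  60 → break 2  [load 170/195]
  35 → break 3 (new)  [load 35/195]
  40 → break 3  [load 75/195]
  30 → break 3  [load 105/195]
  45 → break 3  [load 150/195]
3 commercial breaks opened.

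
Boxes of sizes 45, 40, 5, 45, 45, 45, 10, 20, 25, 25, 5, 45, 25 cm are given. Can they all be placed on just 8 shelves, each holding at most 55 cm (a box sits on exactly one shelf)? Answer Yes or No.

Yes

A valid assignment using 8 shelves:
  shelf 1: 45 + 10 = 55
  shelf 2: 45 + 5 + 5 = 55
  shelf 3: 45 = 45
  shelf 4: 45 = 45
  shelf 5: 45 = 45
  shelf 6: 40 = 40
  shelf 7: 25 + 25 = 50
  shelf 8: 25 + 20 = 45
Every load is within 55 cm, so 8 shelves suffice.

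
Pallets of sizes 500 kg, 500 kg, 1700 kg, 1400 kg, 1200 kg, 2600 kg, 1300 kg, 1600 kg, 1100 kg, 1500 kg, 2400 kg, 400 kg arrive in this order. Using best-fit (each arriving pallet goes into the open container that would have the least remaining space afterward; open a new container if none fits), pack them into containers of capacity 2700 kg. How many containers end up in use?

7

  500 → container 1 (new)  [load 500/2700]
  500 → container 1  [load 1000/2700]
  1700 → container 1  [load 2700/2700]
  1400 → container 2 (new)  [load 1400/2700]
  1200 → container 2  [load 2600/2700]
  2600 → container 3 (new)  [load 2600/2700]
  1300 → container 4 (new)  [load 1300/2700]
  1600 → container 5 (new)  [load 1600/2700]
  1100 → container 5  [load 2700/2700]
  1500 → container 6 (new)  [load 1500/2700]
  2400 → container 7 (new)  [load 2400/2700]
  400 → container 6  [load 1900/2700]
7 containers opened.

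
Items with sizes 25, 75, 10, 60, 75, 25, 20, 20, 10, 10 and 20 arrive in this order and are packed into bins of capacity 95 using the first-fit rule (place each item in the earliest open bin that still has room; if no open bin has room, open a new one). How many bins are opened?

  25 → bin 1 (new)  [load 25/95]
  75 → bin 2 (new)  [load 75/95]
  10 → bin 1  [load 35/95]
  60 → bin 1  [load 95/95]
  75 → bin 3 (new)  [load 75/95]
  25 → bin 4 (new)  [load 25/95]
  20 → bin 2  [load 95/95]
  20 → bin 3  [load 95/95]
  10 → bin 4  [load 35/95]
  10 → bin 4  [load 45/95]
  20 → bin 4  [load 65/95]
4 bins opened.

4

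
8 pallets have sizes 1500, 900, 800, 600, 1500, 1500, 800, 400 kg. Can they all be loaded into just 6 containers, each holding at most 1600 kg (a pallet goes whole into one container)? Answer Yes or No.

A valid assignment using 6 containers:
  container 1: 1500 = 1500
  container 2: 1500 = 1500
  container 3: 1500 = 1500
  container 4: 900 + 600 = 1500
  container 5: 800 + 800 = 1600
  container 6: 400 = 400
Every load is within 1600 kg, so 6 containers suffice.

Yes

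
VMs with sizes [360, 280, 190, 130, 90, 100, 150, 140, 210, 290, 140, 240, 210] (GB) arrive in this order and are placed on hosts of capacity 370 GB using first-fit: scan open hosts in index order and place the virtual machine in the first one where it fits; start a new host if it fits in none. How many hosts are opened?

8

  360 → host 1 (new)  [load 360/370]
  280 → host 2 (new)  [load 280/370]
  190 → host 3 (new)  [load 190/370]
  130 → host 3  [load 320/370]
  90 → host 2  [load 370/370]
  100 → host 4 (new)  [load 100/370]
  150 → host 4  [load 250/370]
  140 → host 5 (new)  [load 140/370]
  210 → host 5  [load 350/370]
  290 → host 6 (new)  [load 290/370]
  140 → host 7 (new)  [load 140/370]
  240 → host 8 (new)  [load 240/370]
  210 → host 7  [load 350/370]
8 hosts opened.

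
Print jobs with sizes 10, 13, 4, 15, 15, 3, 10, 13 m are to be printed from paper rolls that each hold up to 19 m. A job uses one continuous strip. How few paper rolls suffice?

6

Total = 15 + 15 + 13 + 13 + 10 + 10 + 4 + 3 = 83 m.
Lower bound: ⌈83/19⌉ = 5 paper rolls.
Also, 6 print jobs each exceed 19/2 m, and no two of those can share a roll, so at least 6 paper rolls are needed.
A packing using 6 paper rolls:
  roll 1: 15 + 4 = 19
  roll 2: 15 + 3 = 18
  roll 3: 13 = 13
  roll 4: 13 = 13
  roll 5: 10 = 10
  roll 6: 10 = 10
This matches the lower bound, so 6 is optimal.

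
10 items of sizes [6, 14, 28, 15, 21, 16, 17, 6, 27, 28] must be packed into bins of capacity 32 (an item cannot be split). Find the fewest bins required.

Total = 28 + 28 + 27 + 21 + 17 + 16 + 15 + 14 + 6 + 6 = 178.
Lower bound: ⌈178/32⌉ = 6 bins.
A packing using 7 bins:
  bin 1: 28 = 28
  bin 2: 28 = 28
  bin 3: 27 = 27
  bin 4: 21 + 6 = 27
  bin 5: 17 + 15 = 32
  bin 6: 16 + 14 = 30
  bin 7: 6 = 6
No arrangement into 6 bins stays within capacity, so 7 is optimal.

7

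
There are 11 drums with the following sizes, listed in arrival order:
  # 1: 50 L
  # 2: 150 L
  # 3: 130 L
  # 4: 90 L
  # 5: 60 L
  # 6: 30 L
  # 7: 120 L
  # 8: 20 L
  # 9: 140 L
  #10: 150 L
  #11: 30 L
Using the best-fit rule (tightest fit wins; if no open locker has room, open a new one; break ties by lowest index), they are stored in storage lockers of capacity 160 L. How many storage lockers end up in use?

7

  50 → locker 1 (new)  [load 50/160]
  150 → locker 2 (new)  [load 150/160]
  130 → locker 3 (new)  [load 130/160]
  90 → locker 1  [load 140/160]
  60 → locker 4 (new)  [load 60/160]
  30 → locker 3  [load 160/160]
  120 → locker 5 (new)  [load 120/160]
  20 → locker 1  [load 160/160]
  140 → locker 6 (new)  [load 140/160]
  150 → locker 7 (new)  [load 150/160]
  30 → locker 5  [load 150/160]
7 storage lockers opened.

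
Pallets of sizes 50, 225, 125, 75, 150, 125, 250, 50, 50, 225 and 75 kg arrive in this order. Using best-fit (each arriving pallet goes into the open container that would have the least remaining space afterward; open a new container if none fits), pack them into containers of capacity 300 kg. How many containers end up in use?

  50 → container 1 (new)  [load 50/300]
  225 → container 1  [load 275/300]
  125 → container 2 (new)  [load 125/300]
  75 → container 2  [load 200/300]
  150 → container 3 (new)  [load 150/300]
  125 → container 3  [load 275/300]
  250 → container 4 (new)  [load 250/300]
  50 → container 4  [load 300/300]
  50 → container 2  [load 250/300]
  225 → container 5 (new)  [load 225/300]
  75 → container 5  [load 300/300]
5 containers opened.

5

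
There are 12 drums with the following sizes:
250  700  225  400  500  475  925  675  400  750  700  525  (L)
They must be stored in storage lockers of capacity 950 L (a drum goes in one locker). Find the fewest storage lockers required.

8

Total = 925 + 750 + 700 + 700 + 675 + 525 + 500 + 475 + 400 + 400 + 250 + 225 = 6525 L.
Lower bound: ⌈6525/950⌉ = 7 storage lockers.
A packing using 8 storage lockers:
  locker 1: 925 = 925
  locker 2: 750 = 750
  locker 3: 700 + 250 = 950
  locker 4: 700 + 225 = 925
  locker 5: 675 = 675
  locker 6: 525 + 400 = 925
  locker 7: 500 + 400 = 900
  locker 8: 475 = 475
No arrangement into 7 storage lockers stays within capacity, so 8 is optimal.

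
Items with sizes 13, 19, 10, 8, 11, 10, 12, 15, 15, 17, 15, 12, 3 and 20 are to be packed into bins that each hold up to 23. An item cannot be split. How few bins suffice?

9

Total = 20 + 19 + 17 + 15 + 15 + 15 + 13 + 12 + 12 + 11 + 10 + 10 + 8 + 3 = 180.
Lower bound: ⌈180/23⌉ = 8 bins.
Also, 9 items each exceed 23/2, and no two of those can share a bin, so at least 9 bins are needed.
A packing using 9 bins:
  bin 1: 20 + 3 = 23
  bin 2: 19 = 19
  bin 3: 17 = 17
  bin 4: 15 + 8 = 23
  bin 5: 15 = 15
  bin 6: 15 = 15
  bin 7: 13 + 10 = 23
  bin 8: 12 + 11 = 23
  bin 9: 12 + 10 = 22
This matches the lower bound, so 9 is optimal.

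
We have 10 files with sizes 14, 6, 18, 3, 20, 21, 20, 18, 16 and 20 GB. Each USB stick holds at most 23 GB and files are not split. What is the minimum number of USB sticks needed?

Total = 21 + 20 + 20 + 20 + 18 + 18 + 16 + 14 + 6 + 3 = 156 GB.
Lower bound: ⌈156/23⌉ = 7 USB sticks.
Also, 8 files each exceed 23/2 GB, and no two of those can share a USB stick, so at least 8 USB sticks are needed.
A packing using 8 USB sticks:
  USB stick 1: 21 = 21
  USB stick 2: 20 + 3 = 23
  USB stick 3: 20 = 20
  USB stick 4: 20 = 20
  USB stick 5: 18 = 18
  USB stick 6: 18 = 18
  USB stick 7: 16 + 6 = 22
  USB stick 8: 14 = 14
This matches the lower bound, so 8 is optimal.

8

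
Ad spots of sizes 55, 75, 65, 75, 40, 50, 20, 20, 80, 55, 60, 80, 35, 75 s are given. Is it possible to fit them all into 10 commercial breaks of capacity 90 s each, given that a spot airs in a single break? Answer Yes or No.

Yes

A valid assignment using 10 commercial breaks:
  break 1: 80 = 80
  break 2: 80 = 80
  break 3: 75 = 75
  break 4: 75 = 75
  break 5: 75 = 75
  break 6: 65 + 20 = 85
  break 7: 60 + 20 = 80
  break 8: 55 + 35 = 90
  break 9: 55 = 55
  break 10: 50 + 40 = 90
Every load is within 90 s, so 10 commercial breaks suffice.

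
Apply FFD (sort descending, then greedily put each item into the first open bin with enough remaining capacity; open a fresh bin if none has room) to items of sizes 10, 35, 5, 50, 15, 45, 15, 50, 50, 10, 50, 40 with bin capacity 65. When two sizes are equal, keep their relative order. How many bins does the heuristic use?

Sorted descending: 50, 50, 50, 50, 45, 40, 35, 15, 15, 10, 10, 5.
  50 → bin 1 (new)  [load 50/65]
  50 → bin 2 (new)  [load 50/65]
  50 → bin 3 (new)  [load 50/65]
  50 → bin 4 (new)  [load 50/65]
  45 → bin 5 (new)  [load 45/65]
  40 → bin 6 (new)  [load 40/65]
  35 → bin 7 (new)  [load 35/65]
  15 → bin 1  [load 65/65]
  15 → bin 2  [load 65/65]
  10 → bin 3  [load 60/65]
  10 → bin 4  [load 60/65]
  5 → bin 3  [load 65/65]
7 bins opened.

7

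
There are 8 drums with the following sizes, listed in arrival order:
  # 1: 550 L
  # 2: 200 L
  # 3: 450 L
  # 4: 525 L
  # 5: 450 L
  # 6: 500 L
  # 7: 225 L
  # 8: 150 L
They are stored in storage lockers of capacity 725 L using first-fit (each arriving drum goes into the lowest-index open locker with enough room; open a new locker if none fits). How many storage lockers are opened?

5

  550 → locker 1 (new)  [load 550/725]
  200 → locker 2 (new)  [load 200/725]
  450 → locker 2  [load 650/725]
  525 → locker 3 (new)  [load 525/725]
  450 → locker 4 (new)  [load 450/725]
  500 → locker 5 (new)  [load 500/725]
  225 → locker 4  [load 675/725]
  150 → locker 1  [load 700/725]
5 storage lockers opened.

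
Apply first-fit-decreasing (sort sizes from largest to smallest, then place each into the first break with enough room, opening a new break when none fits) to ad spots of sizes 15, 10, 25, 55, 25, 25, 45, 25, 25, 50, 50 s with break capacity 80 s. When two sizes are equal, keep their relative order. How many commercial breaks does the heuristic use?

5

Sorted descending: 55, 50, 50, 45, 25, 25, 25, 25, 25, 15, 10.
  55 → break 1 (new)  [load 55/80]
  50 → break 2 (new)  [load 50/80]
  50 → break 3 (new)  [load 50/80]
  45 → break 4 (new)  [load 45/80]
  25 → break 1  [load 80/80]
  25 → break 2  [load 75/80]
  25 → break 3  [load 75/80]
  25 → break 4  [load 70/80]
  25 → break 5 (new)  [load 25/80]
  15 → break 5  [load 40/80]
  10 → break 4  [load 80/80]
5 commercial breaks opened.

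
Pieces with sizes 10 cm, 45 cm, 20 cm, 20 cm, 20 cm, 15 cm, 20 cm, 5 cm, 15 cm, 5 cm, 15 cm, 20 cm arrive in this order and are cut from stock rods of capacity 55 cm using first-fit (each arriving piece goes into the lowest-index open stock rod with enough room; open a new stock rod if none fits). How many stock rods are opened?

4

  10 → stock rod 1 (new)  [load 10/55]
  45 → stock rod 1  [load 55/55]
  20 → stock rod 2 (new)  [load 20/55]
  20 → stock rod 2  [load 40/55]
  20 → stock rod 3 (new)  [load 20/55]
  15 → stock rod 2  [load 55/55]
  20 → stock rod 3  [load 40/55]
  5 → stock rod 3  [load 45/55]
  15 → stock rod 4 (new)  [load 15/55]
  5 → stock rod 3  [load 50/55]
  15 → stock rod 4  [load 30/55]
  20 → stock rod 4  [load 50/55]
4 stock rods opened.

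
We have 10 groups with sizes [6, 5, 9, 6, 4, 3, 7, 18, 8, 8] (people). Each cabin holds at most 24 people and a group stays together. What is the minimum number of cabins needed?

4

Total = 18 + 9 + 8 + 8 + 7 + 6 + 6 + 5 + 4 + 3 = 74 people.
Lower bound: ⌈74/24⌉ = 4 cabins.
A packing using 4 cabins:
  cabin 1: 18 + 6 = 24
  cabin 2: 9 + 8 + 7 = 24
  cabin 3: 8 + 6 + 5 + 4 = 23
  cabin 4: 3 = 3
This matches the lower bound, so 4 is optimal.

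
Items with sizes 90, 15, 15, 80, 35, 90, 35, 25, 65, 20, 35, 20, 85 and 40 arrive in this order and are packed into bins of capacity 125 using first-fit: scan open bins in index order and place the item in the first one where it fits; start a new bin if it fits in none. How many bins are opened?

  90 → bin 1 (new)  [load 90/125]
  15 → bin 1  [load 105/125]
  15 → bin 1  [load 120/125]
  80 → bin 2 (new)  [load 80/125]
  35 → bin 2  [load 115/125]
  90 → bin 3 (new)  [load 90/125]
  35 → bin 3  [load 125/125]
  25 → bin 4 (new)  [load 25/125]
  65 → bin 4  [load 90/125]
  20 → bin 4  [load 110/125]
  35 → bin 5 (new)  [load 35/125]
  20 → bin 5  [load 55/125]
  85 → bin 6 (new)  [load 85/125]
  40 → bin 5  [load 95/125]
6 bins opened.

6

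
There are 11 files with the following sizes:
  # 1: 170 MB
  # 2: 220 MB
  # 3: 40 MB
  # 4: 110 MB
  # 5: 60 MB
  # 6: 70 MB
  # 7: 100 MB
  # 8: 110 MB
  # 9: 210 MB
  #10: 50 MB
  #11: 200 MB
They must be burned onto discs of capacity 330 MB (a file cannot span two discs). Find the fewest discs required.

Total = 220 + 210 + 200 + 170 + 110 + 110 + 100 + 70 + 60 + 50 + 40 = 1340 MB.
Lower bound: ⌈1340/330⌉ = 5 discs.
A packing using 5 discs:
  disc 1: 220 + 110 = 330
  disc 2: 210 + 110 = 320
  disc 3: 200 + 100 = 300
  disc 4: 170 + 70 + 60 = 300
  disc 5: 50 + 40 = 90
This matches the lower bound, so 5 is optimal.

5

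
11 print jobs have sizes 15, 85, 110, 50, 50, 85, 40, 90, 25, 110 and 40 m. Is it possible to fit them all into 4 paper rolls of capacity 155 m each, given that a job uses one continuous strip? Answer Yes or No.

Total = 700 m; ⌈700/155⌉ = 5.
At least 5 paper rolls are required, but only 4 are allowed.

No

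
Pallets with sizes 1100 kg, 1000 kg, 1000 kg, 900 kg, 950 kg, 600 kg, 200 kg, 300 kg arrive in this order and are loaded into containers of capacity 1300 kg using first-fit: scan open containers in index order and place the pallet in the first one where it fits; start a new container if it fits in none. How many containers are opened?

6

  1100 → container 1 (new)  [load 1100/1300]
  1000 → container 2 (new)  [load 1000/1300]
  1000 → container 3 (new)  [load 1000/1300]
  900 → container 4 (new)  [load 900/1300]
  950 → container 5 (new)  [load 950/1300]
  600 → container 6 (new)  [load 600/1300]
  200 → container 1  [load 1300/1300]
  300 → container 2  [load 1300/1300]
6 containers opened.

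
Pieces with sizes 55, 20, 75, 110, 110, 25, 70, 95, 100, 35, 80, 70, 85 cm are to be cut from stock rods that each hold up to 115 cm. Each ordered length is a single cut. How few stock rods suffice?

Total = 110 + 110 + 100 + 95 + 85 + 80 + 75 + 70 + 70 + 55 + 35 + 25 + 20 = 930 cm.
Lower bound: ⌈930/115⌉ = 9 stock rods.
A packing using 10 stock rods:
  stock rod 1: 110 = 110
  stock rod 2: 110 = 110
  stock rod 3: 100 = 100
  stock rod 4: 95 + 20 = 115
  stock rod 5: 85 + 25 = 110
  stock rod 6: 80 + 35 = 115
  stock rod 7: 75 = 75
  stock rod 8: 70 = 70
  stock rod 9: 70 = 70
  stock rod 10: 55 = 55
No arrangement into 9 stock rods stays within capacity, so 10 is optimal.

10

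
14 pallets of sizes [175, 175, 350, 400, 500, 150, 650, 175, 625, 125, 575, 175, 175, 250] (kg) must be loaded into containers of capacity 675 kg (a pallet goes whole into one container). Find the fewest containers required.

Total = 650 + 625 + 575 + 500 + 400 + 350 + 250 + 175 + 175 + 175 + 175 + 175 + 150 + 125 = 4500 kg.
Lower bound: ⌈4500/675⌉ = 7 containers.
A packing using 7 containers:
  container 1: 650 = 650
  container 2: 625 = 625
  container 3: 575 = 575
  container 4: 500 + 175 = 675
  container 5: 400 + 250 = 650
  container 6: 350 + 175 + 150 = 675
  container 7: 175 + 175 + 175 + 125 = 650
This matches the lower bound, so 7 is optimal.

7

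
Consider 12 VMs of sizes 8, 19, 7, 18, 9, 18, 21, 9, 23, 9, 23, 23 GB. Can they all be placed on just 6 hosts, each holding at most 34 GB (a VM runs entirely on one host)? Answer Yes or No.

No

Total = 187 GB; ⌈187/34⌉ = 6.
7 VMs each exceed half the capacity and cannot share a host, forcing at least 7 hosts.
At least 7 hosts are required, but only 6 are allowed.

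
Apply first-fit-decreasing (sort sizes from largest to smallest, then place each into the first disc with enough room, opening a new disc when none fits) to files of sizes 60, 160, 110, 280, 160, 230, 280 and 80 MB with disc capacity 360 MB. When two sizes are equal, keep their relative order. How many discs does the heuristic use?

4

Sorted descending: 280, 280, 230, 160, 160, 110, 80, 60.
  280 → disc 1 (new)  [load 280/360]
  280 → disc 2 (new)  [load 280/360]
  230 → disc 3 (new)  [load 230/360]
  160 → disc 4 (new)  [load 160/360]
  160 → disc 4  [load 320/360]
  110 → disc 3  [load 340/360]
  80 → disc 1  [load 360/360]
  60 → disc 2  [load 340/360]
4 discs opened.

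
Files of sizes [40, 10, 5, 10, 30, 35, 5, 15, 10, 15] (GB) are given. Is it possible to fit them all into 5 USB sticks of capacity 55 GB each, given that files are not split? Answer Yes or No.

Yes

A valid assignment using 4 USB sticks:
  USB stick 1: 40 + 15 = 55
  USB stick 2: 35 + 15 + 5 = 55
  USB stick 3: 30 + 10 + 10 + 5 = 55
  USB stick 4: 10 = 10
That uses only 4 ≤ 5, so 5 USB sticks are enough.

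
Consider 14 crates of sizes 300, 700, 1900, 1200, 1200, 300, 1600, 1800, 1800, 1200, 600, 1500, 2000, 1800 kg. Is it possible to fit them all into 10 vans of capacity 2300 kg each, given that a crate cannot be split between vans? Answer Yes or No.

Yes

A valid assignment using 10 vans:
  van 1: 2000 + 300 = 2300
  van 2: 1900 + 300 = 2200
  van 3: 1800 = 1800
  van 4: 1800 = 1800
  van 5: 1800 = 1800
  van 6: 1600 + 700 = 2300
  van 7: 1500 + 600 = 2100
  van 8: 1200 = 1200
  van 9: 1200 = 1200
  van 10: 1200 = 1200
Every load is within 2300 kg, so 10 vans suffice.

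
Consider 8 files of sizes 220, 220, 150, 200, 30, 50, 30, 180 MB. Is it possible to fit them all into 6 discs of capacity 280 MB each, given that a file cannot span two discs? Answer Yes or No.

A valid assignment using 5 discs:
  disc 1: 220 + 50 = 270
  disc 2: 220 + 30 + 30 = 280
  disc 3: 200 = 200
  disc 4: 180 = 180
  disc 5: 150 = 150
That uses only 5 ≤ 6, so 6 discs are enough.

Yes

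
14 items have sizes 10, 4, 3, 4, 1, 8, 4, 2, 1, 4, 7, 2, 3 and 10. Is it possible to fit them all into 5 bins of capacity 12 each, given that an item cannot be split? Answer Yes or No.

Total = 63; ⌈63/12⌉ = 6.
At least 6 bins are required, but only 5 are allowed.

No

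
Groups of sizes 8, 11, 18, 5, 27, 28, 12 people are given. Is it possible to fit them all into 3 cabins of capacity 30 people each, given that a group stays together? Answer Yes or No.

No

Total = 109 people; ⌈109/30⌉ = 4.
At least 4 cabins are required, but only 3 are allowed.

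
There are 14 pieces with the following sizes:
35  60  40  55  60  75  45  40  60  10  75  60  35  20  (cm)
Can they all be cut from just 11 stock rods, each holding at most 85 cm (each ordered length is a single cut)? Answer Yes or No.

A valid assignment using 10 stock rods:
  stock rod 1: 75 + 10 = 85
  stock rod 2: 75 = 75
  stock rod 3: 60 + 20 = 80
  stock rod 4: 60 = 60
  stock rod 5: 60 = 60
  stock rod 6: 60 = 60
  stock rod 7: 55 = 55
  stock rod 8: 45 + 40 = 85
  stock rod 9: 40 + 35 = 75
  stock rod 10: 35 = 35
That uses only 10 ≤ 11, so 11 stock rods are enough.

Yes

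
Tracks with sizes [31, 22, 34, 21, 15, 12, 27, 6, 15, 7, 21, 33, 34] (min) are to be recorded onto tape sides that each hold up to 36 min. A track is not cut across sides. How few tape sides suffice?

Total = 34 + 34 + 33 + 31 + 27 + 22 + 21 + 21 + 15 + 15 + 12 + 7 + 6 = 278 min.
Lower bound: ⌈278/36⌉ = 8 tape sides.
A packing using 9 tape sides:
  side 1: 34 = 34
  side 2: 34 = 34
  side 3: 33 = 33
  side 4: 31 = 31
  side 5: 27 + 7 = 34
  side 6: 22 + 12 = 34
  side 7: 21 + 15 = 36
  side 8: 21 + 15 = 36
  side 9: 6 = 6
No arrangement into 8 tape sides stays within capacity, so 9 is optimal.

9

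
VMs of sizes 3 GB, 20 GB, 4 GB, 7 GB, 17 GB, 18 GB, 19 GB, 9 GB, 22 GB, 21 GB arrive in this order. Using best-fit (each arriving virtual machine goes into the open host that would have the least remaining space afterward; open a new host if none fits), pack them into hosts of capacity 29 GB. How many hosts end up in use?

6

  3 → host 1 (new)  [load 3/29]
  20 → host 1  [load 23/29]
  4 → host 1  [load 27/29]
  7 → host 2 (new)  [load 7/29]
  17 → host 2  [load 24/29]
  18 → host 3 (new)  [load 18/29]
  19 → host 4 (new)  [load 19/29]
  9 → host 4  [load 28/29]
  22 → host 5 (new)  [load 22/29]
  21 → host 6 (new)  [load 21/29]
6 hosts opened.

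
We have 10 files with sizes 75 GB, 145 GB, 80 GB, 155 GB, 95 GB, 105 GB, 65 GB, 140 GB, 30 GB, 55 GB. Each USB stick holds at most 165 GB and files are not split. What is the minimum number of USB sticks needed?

Total = 155 + 145 + 140 + 105 + 95 + 80 + 75 + 65 + 55 + 30 = 945 GB.
Lower bound: ⌈945/165⌉ = 6 USB sticks.
A packing using 7 USB sticks:
  USB stick 1: 155 = 155
  USB stick 2: 145 = 145
  USB stick 3: 140 = 140
  USB stick 4: 105 + 55 = 160
  USB stick 5: 95 + 65 = 160
  USB stick 6: 80 + 75 = 155
  USB stick 7: 30 = 30
No arrangement into 6 USB sticks stays within capacity, so 7 is optimal.

7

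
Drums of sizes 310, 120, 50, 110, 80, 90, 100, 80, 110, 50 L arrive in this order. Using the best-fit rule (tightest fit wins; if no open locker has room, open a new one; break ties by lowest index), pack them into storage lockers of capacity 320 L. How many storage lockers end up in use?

  310 → locker 1 (new)  [load 310/320]
  120 → locker 2 (new)  [load 120/320]
  50 → locker 2  [load 170/320]
  110 → locker 2  [load 280/320]
  80 → locker 3 (new)  [load 80/320]
  90 → locker 3  [load 170/320]
  100 → locker 3  [load 270/320]
  80 → locker 4 (new)  [load 80/320]
  110 → locker 4  [load 190/320]
  50 → locker 3  [load 320/320]
4 storage lockers opened.

4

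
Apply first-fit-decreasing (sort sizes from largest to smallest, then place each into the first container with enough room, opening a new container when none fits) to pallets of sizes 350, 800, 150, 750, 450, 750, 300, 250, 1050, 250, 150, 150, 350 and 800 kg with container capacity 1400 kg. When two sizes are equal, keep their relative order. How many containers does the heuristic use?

Sorted descending: 1050, 800, 800, 750, 750, 450, 350, 350, 300, 250, 250, 150, 150, 150.
  1050 → container 1 (new)  [load 1050/1400]
  800 → container 2 (new)  [load 800/1400]
  800 → container 3 (new)  [load 800/1400]
  750 → container 4 (new)  [load 750/1400]
  750 → container 5 (new)  [load 750/1400]
  450 → container 2  [load 1250/1400]
  350 → container 1  [load 1400/1400]
  350 → container 3  [load 1150/1400]
  300 → container 4  [load 1050/1400]
  250 → container 3  [load 1400/1400]
  250 → container 4  [load 1300/1400]
  150 → container 2  [load 1400/1400]
  150 → container 5  [load 900/1400]
  150 → container 5  [load 1050/1400]
5 containers opened.

5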